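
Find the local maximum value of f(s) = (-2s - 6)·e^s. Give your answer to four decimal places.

By the product rule, f'(s) = (-2s - 8)·e^s. Since e^s > 0, the only critical point is s = -4.
f''(-4) has the same sign as -2 < 0, so this is a local maximum.
f(-4) = (2)·e^(-4) ≈ 0.0366.

0.0366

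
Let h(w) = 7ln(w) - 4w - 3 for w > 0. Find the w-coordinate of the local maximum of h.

h'(w) = 7/w − 4 = 0 gives w = 7/4.
h''(w) = -7/w², which is negative for w > 0, so this is a local maximum.
h(7/4) = 7·ln(7/4) - 7 - 3 ≈ -6.0827.

7/4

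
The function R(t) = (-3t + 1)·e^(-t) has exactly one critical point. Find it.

By the product rule, R'(t) = (3t - 4)·e^(-t). Since e^(-t) > 0, the only critical point is t = 4/3.
R''(4/3) has the same sign as 3 > 0, so this is a local minimum.
R(4/3) = (-3)·e^(-4/3) ≈ -0.7908.

4/3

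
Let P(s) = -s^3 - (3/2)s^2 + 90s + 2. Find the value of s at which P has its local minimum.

-6

P'(s) = -3s^2 - 3s + 90 = 0 at s = -6, 5.
Second-derivative test with P''(s) = -6s - 3: P''(-6) = 33 > 0 ⇒ local minimum; P''(5) = -33 < 0 ⇒ local maximum.
Thus P has its local minimum at s = -6, with value -376.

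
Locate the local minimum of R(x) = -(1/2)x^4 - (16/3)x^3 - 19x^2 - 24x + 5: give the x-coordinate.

Critical points: R'(x) = -2x^3 - 16x^2 - 38x - 24 vanishes at x = -4, -3, -1.
R''(x) = -6x^2 - 32x - 38. R''(-4) = -6 < 0 ⇒ local maximum; R''(-3) = 4 > 0 ⇒ local minimum; R''(-1) = -12 < 0 ⇒ local maximum.
The local minimum is R(-3) = 19/2.

-3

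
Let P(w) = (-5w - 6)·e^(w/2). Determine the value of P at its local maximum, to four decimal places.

2.0190

P'(w) = (-5)·e^(w/2) + (-5w - 6)·(1/2)·e^(w/2) = (-(5/2)w - 8)·e^(w/2). Since e^(w/2) > 0, the only critical point is w = -16/5.
P''(-16/5) has the same sign as -5/2 < 0, so this is a local maximum.
P(-16/5) = (10)·e^(-8/5) ≈ 2.0190.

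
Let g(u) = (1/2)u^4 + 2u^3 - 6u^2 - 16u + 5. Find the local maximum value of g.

27/2

g'(u) = 2u^3 + 6u^2 - 12u - 16. Setting g'(u) = 0 gives u ∈ {-4, -1, 2}.
g''(u) = 6u^2 + 12u - 12. g''(-4) = 36 > 0 ⇒ local minimum; g''(-1) = -18 < 0 ⇒ local maximum; g''(2) = 36 > 0 ⇒ local minimum.
So the local maximum value is g(-1) = 27/2.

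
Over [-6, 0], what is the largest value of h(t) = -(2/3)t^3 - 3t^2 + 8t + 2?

Differentiating, h'(t) = -2t^2 - 6t + 8; whose only zero in [-6, 0] is t = -4.
Evaluating at the critical points and endpoints: h(-6) = -10,  h(-4) = -106/3,  h(0) = 2.
So the maximum is h(0) = 2.

2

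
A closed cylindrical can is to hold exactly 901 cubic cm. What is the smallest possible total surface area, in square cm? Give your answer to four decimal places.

With radius r and height h, πr²h = 901 so h = 901/(πr²), and S(r) = 2πr² + 2πrh = 2πr² + 2·901/r.
S'(r) = 4πr − 2·901/r² = 0 ⇒ r³ = 901/(2π), so r ≈ 5.2342 and h = 2r ≈ 10.4684.
S''(r) = 4π + 4·901/r³ > 0, so this is the minimum; S ≈ 516.4137.

516.4137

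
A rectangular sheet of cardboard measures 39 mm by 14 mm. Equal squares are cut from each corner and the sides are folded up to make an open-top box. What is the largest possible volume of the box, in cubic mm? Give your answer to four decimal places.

With cut size x, the volume is V(x) = x(39 − 2x)(14 − 2x) for 0 < x < 7.
V'(x) = 12x^2 − 212x + 546. Setting V'(x) = 0 gives x ≈ 3.1300 (the root in (0, 7)).
V''(x) = 24x − 212 is negative there, so this is the maximum; V ≈ 793.1658.

793.1658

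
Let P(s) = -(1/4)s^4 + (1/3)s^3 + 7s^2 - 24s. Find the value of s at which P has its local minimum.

2

Critical points: P'(s) = -s^3 + s^2 + 14s - 24 vanishes at s = -4, 2, 3.
Second-derivative test with P''(s) = -3s^2 + 2s + 14: P''(-4) = -42 < 0 ⇒ local maximum; P''(2) = 6 > 0 ⇒ local minimum; P''(3) = -7 < 0 ⇒ local maximum.
The local minimum is P(2) = -64/3.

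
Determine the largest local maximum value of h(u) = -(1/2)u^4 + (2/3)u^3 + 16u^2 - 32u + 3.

649/3

h'(u) = -2u^3 + 2u^2 + 32u - 32. Setting h'(u) = 0 gives u ∈ {-4, 1, 4}.
Since h''(u) = -6u^2 + 4u + 32, we get h''(-4) = -80 < 0 ⇒ local maximum; h''(1) = 30 > 0 ⇒ local minimum; h''(4) = -48 < 0 ⇒ local maximum.
Thus h has its largest local maximum at u = -4, with value 649/3.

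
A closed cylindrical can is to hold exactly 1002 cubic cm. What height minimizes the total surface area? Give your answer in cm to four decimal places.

10.8457

With radius r and height h, πr²h = 1002 so h = 1002/(πr²), and S(r) = 2πr² + 2πrh = 2πr² + 2·1002/r.
S'(r) = 4πr − 2·1002/r² = 0 ⇒ r³ = 1002/(2π), so r ≈ 5.4229 and h = 2r ≈ 10.8457.
S''(r) = 4π + 4·1002/r³ > 0, so this is the minimum; S ≈ 554.3189.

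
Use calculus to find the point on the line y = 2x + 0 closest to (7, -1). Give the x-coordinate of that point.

1

Minimize D(x)^2 = (x - 7)^2 + (2x + 1)^2.
d/dx[D^2] = 2(x - 7) + 2·2·(2x + 1) = 0 ⇒ x = 1.
Then y = 2 and the distance is √(45) ≈ 6.7082.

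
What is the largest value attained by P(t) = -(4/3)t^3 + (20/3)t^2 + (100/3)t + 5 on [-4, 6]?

515/3

Differentiating, P'(t) = -4t^2 + (40/3)t + 100/3; which vanishes at t = -5/3 and t = 5.
Compare values at every candidate in [-4, 6]: P(-4) = 191/3; P(-5/3) = -2095/81; P(5) = 515/3; P(6) = 157.
Hence the absolute maximum is 515/3 at t = 5.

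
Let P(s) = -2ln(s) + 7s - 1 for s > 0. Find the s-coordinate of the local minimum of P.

2/7

P'(s) = -2/s + 7 = 0 gives s = 2/7.
P''(s) = 2/s², which is positive for s > 0, so this is a local minimum.
P(2/7) = -2·ln(2/7) + 2 - 1 ≈ 3.5055.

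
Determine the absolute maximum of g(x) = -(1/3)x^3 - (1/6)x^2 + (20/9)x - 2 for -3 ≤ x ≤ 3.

g'(x) = -x^2 - (1/3)x + 20/9, which vanishes at x = -5/3 and x = 4/3.
Candidates: g(-3) = -7/6; g(-5/3) = -749/162; g(4/3) = -10/81; g(3) = -35/6.
Hence the absolute maximum is -10/81 at x = 4/3.

-10/81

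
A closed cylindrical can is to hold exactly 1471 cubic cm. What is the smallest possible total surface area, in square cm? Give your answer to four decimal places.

With radius r and height h, πr²h = 1471 so h = 1471/(πr²), and S(r) = 2πr² + 2πrh = 2πr² + 2·1471/r.
S'(r) = 4πr − 2·1471/r² = 0 ⇒ r³ = 1471/(2π), so r ≈ 6.1633 and h = 2r ≈ 12.3265.
S''(r) = 4π + 4·1471/r³ > 0, so this is the minimum; S ≈ 716.0164.

716.0164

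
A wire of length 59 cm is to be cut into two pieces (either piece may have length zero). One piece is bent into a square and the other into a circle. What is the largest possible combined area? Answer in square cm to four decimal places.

277.0092

Let x be the length used for the square. Square side x/4; circle radius (59−x)/(2π).
A(x) = (x/4)² + π·((59−x)/(2π))² = x²/16 + (59−x)²/(4π) for 0 ≤ x ≤ 59. A'(x) = x/8 − (59−x)/(2π) = 0 gives x = 4·59/(π+4) ≈ 33.0459.
A'' > 0, so the interior critical point is a minimum; the maximum is at an endpoint. A(0) = 277.0092 and A(59) = 217.5625, so the largest area is 277.0092.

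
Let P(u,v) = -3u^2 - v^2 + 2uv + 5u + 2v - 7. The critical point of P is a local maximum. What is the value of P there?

1/8

∂P/∂u = -6u + 2v + 5 = 0 and ∂P/∂v = 2u - 2v + 2 = 0, so (u, v) = (7/4, 11/4).
The Hessian has P_{uu} = -6, P_{vv} = -2, P_{uv} = 2, giving D = 8 > 0 with P_{uu} < 0, so the point is a local maximum.
P(7/4, 11/4) = 1/8.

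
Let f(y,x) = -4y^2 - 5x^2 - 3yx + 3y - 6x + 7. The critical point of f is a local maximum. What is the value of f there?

∂f/∂y = -8y - 3x + 3 = 0 and ∂f/∂x = -3y - 10x - 6 = 0, so (y, x) = (48/71, -57/71).
The Hessian has f_{yy} = -8, f_{xx} = -10, f_{yx} = -3, giving D = 71 > 0 with f_{yy} < 0, so the point is a local maximum.
f(48/71, -57/71) = 740/71.

740/71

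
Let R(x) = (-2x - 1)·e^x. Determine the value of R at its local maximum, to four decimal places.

0.4463

Differentiating with the product rule gives R'(x) = (-2x - 3)·e^x. Since e^x > 0, the only critical point is x = -3/2.
R''(-3/2) has the same sign as -2 < 0, so this is a local maximum.
R(-3/2) = (2)·e^(-3/2) ≈ 0.4463.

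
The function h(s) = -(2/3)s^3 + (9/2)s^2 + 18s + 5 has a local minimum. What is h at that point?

-77/8

h'(s) = -2s^2 + 9s + 18 = 0 at s = -3/2, 6.
Second-derivative test with h''(s) = -4s + 9: h''(-3/2) = 15 > 0 ⇒ local minimum; h''(6) = -15 < 0 ⇒ local maximum.
Thus h has its local minimum at s = -3/2, with value -77/8.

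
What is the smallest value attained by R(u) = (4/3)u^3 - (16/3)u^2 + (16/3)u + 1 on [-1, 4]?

The derivative is 4u^2 - (32/3)u + 16/3, which vanishes at u = 2/3 and u = 2.
Evaluating at the critical points and endpoints: R(-1) = -11, R(2/3) = 209/81, R(2) = 1, R(4) = 67/3.
The minimum over the interval is -11, attained at u = -1.

-11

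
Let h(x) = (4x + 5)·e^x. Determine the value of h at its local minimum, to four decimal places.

Differentiating with the product rule gives h'(x) = (4x + 9)·e^x. Since e^x > 0, the only critical point is x = -9/4.
h''(-9/4) has the same sign as 4 > 0, so this is a local minimum.
h(-9/4) = (-4)·e^(-9/4) ≈ -0.4216.

-0.4216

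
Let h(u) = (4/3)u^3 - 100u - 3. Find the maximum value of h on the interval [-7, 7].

Differentiating, h'(u) = 4u^2 - 100; which vanishes at u = -5 and u = 5.
Compare values at every candidate in [-7, 7]: h(-7) = 719/3; h(-5) = 991/3; h(5) = -1009/3; h(7) = -737/3.
The maximum over the interval is 991/3, attained at u = -5.

991/3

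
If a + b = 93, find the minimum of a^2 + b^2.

8649/2

With a + b = 93, a^2 + b^2 = a^2 + (93 − a)^2.
The derivative 2a − 2(93 − a) = 4a − 186 vanishes at a = 93/2; second derivative 4 > 0, a minimum.
The minimum is 2·(93/2)^2 = 8649/2.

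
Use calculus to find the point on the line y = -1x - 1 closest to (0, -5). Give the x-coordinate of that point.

2

Minimize D(x)^2 = (x + 0)^2 + (-x + 4)^2.
d/dx[D^2] = 2(x + 0) + 2·(-1)·(-x + 4) = 0 ⇒ x = 2.
Then y = -3 and the distance is √(8) ≈ 2.8284.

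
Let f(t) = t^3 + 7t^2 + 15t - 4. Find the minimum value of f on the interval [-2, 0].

Differentiating, f'(t) = 3t^2 + 14t + 15; whose only zero in [-2, 0] is t = -5/3.
Candidates: f(-2) = -14; f(-5/3) = -383/27; f(0) = -4.
Hence the absolute minimum is -383/27 at t = -5/3.

-383/27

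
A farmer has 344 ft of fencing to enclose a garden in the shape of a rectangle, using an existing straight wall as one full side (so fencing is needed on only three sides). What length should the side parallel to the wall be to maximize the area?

Let the sides perpendicular to the wall have length x and the parallel side y, so 2x + y = 344 and the area is A = xy = x(344 − 2x).
A'(x) = 344 − 4x = 0 gives x = 86, and A''(x) = −4 < 0 confirms a maximum.
Then y = 344 − 2·86 = 172 and A = 14792.

172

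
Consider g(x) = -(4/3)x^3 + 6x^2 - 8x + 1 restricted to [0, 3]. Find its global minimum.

g'(x) = -4x^2 + 12x - 8, which vanishes at x = 1 and x = 2.
Evaluating at the critical points and endpoints: g(0) = 1, g(1) = -7/3, g(2) = -5/3, g(3) = -5.
Hence the absolute minimum is -5 at x = 3.

-5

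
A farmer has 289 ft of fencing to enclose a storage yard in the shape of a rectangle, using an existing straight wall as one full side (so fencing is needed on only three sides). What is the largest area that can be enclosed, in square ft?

83521/8

Let the sides perpendicular to the wall have length x and the parallel side y, so 2x + y = 289 and the area is A = xy = x(289 − 2x).
A'(x) = 289 − 4x = 0 gives x = 289/4, and A''(x) = −4 < 0 confirms a maximum.
Then y = 289 − 2·289/4 = 289/2 and A = 83521/8.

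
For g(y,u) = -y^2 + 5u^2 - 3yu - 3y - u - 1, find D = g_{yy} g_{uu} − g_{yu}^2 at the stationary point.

-29

∂g/∂y = -2y - 3u - 3 = 0 and ∂g/∂u = -3y + 10u - 1 = 0, so (y, u) = (-33/29, -7/29).
The Hessian has g_{yy} = -2, g_{uu} = 10, g_{yu} = -3, giving D = -29 < 0, so the point is a saddle point.
D = (-2)·(10) − (-3)^2 = -29.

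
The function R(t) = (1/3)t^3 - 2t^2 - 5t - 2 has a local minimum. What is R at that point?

Critical points: R'(t) = t^2 - 4t - 5 vanishes at t = -1, 5.
R''(t) = 2t - 4. R''(-1) = -6 < 0 ⇒ local maximum; R''(5) = 6 > 0 ⇒ local minimum.
Thus R has its local minimum at t = 5, with value -106/3.

-106/3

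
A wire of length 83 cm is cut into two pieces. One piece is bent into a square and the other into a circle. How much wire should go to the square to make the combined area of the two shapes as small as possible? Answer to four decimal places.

Let x be the length used for the square. Square side x/4; circle radius (83−x)/(2π).
A(x) = (x/4)² + π·((83−x)/(2π))² = x²/16 + (83−x)²/(4π) for 0 ≤ x ≤ 83. A'(x) = x/8 − (83−x)/(2π) = 0 gives x = 4·83/(π+4) ≈ 46.4882.
A'' = 1/8 + 1/(2π) > 0, so this gives the minimum combined area; x ≈ 46.4882 cm to the square.

46.4882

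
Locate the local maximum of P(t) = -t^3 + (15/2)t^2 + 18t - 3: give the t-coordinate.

P'(t) = -3t^2 + 15t + 18 = 0 at t = -1, 6.
P''(t) = -6t + 15. P''(-1) = 21 > 0 ⇒ local minimum; P''(6) = -21 < 0 ⇒ local maximum.
The local maximum is P(6) = 159.

6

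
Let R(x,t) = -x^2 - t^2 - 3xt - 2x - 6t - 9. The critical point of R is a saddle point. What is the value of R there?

∂R/∂x = -2x - 3t - 2 = 0 and ∂R/∂t = -3x - 2t - 6 = 0, so (x, t) = (-14/5, 6/5).
The Hessian has R_{xx} = -2, R_{tt} = -2, R_{xt} = -3, giving D = -5 < 0, so the point is a saddle point.
R(-14/5, 6/5) = -49/5.

-49/5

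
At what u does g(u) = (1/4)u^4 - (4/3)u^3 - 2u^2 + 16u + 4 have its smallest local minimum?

g'(u) = u^3 - 4u^2 - 4u + 16. Setting g'(u) = 0 gives u ∈ {-2, 2, 4}.
g''(u) = 3u^2 - 8u - 4. g''(-2) = 24 > 0 ⇒ local minimum; g''(2) = -8 < 0 ⇒ local maximum; g''(4) = 12 > 0 ⇒ local minimum.
Thus g has its smallest local minimum at u = -2, with value -64/3.

-2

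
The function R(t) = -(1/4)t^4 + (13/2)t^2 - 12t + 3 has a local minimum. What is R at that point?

-11/4

R'(t) = -t^3 + 13t - 12 = 0 at t = -4, 1, 3.
Since R''(t) = -3t^2 + 13, we get R''(-4) = -35 < 0 ⇒ local maximum; R''(1) = 10 > 0 ⇒ local minimum; R''(3) = -14 < 0 ⇒ local maximum.
The local minimum is R(1) = -11/4.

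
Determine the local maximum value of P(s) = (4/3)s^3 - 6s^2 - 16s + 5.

P'(s) = 4s^2 - 12s - 16 = 0 at s = -1, 4.
P''(s) = 8s - 12. P''(-1) = -20 < 0 ⇒ local maximum; P''(4) = 20 > 0 ⇒ local minimum.
Thus P has its local maximum at s = -1, with value 41/3.

41/3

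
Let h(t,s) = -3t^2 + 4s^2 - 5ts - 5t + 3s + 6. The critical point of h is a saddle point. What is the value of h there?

436/73

∂h/∂t = -6t - 5s - 5 = 0 and ∂h/∂s = -5t + 8s + 3 = 0, so (t, s) = (-25/73, -43/73).
The Hessian has h_{tt} = -6, h_{ss} = 8, h_{ts} = -5, giving D = -73 < 0, so the point is a saddle point.
h(-25/73, -43/73) = 436/73.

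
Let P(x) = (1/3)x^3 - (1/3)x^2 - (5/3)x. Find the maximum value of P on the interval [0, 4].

P'(x) = x^2 - (2/3)x - 5/3, whose only zero in [0, 4] is x = 5/3.
Candidates: P(0) = 0; P(5/3) = -175/81; P(4) = 28/3.
The maximum over the interval is 28/3, attained at x = 4.

28/3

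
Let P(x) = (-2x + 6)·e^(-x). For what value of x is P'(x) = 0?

Differentiating with the product rule gives P'(x) = (2x - 8)·e^(-x). Since e^(-x) > 0, the only critical point is x = 4.
P''(4) has the same sign as 2 > 0, so this is a local minimum.
P(4) = (-2)·e^(-4) ≈ -0.0366.

4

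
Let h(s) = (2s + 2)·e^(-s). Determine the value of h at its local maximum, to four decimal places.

2.0000

h'(s) = 2·e^(-s) + (2s + 2)·(-1)·e^(-s) = (-2s)·e^(-s). Since e^(-s) > 0, the only critical point is s = 0.
h''(0) has the same sign as -2 < 0, so this is a local maximum.
h(0) = (2)·e^(0) ≈ 2.0000.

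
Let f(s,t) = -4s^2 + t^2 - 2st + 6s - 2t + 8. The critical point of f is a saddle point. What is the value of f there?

∂f/∂s = -8s - 2t + 6 = 0 and ∂f/∂t = -2s + 2t - 2 = 0, so (s, t) = (2/5, 7/5).
The Hessian has f_{ss} = -8, f_{tt} = 2, f_{st} = -2, giving D = -20 < 0, so the point is a saddle point.
f(2/5, 7/5) = 39/5.

39/5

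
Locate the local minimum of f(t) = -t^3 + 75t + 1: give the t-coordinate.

-5

f'(t) = -3t^2 + 75 = 0 at t = -5, 5.
Since f''(t) = -6t, we get f''(-5) = 30 > 0 ⇒ local minimum; f''(5) = -30 < 0 ⇒ local maximum.
Thus f has its local minimum at t = -5, with value -249.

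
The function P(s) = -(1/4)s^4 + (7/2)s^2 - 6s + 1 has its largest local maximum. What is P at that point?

P'(s) = -s^3 + 7s - 6. Setting P'(s) = 0 gives s ∈ {-3, 1, 2}.
Second-derivative test with P''(s) = -3s^2 + 7: P''(-3) = -20 < 0 ⇒ local maximum; P''(1) = 4 > 0 ⇒ local minimum; P''(2) = -5 < 0 ⇒ local maximum.
The largest local maximum is P(-3) = 121/4.

121/4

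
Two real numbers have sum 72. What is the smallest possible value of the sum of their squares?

With a + b = 72, a^2 + b^2 = a^2 + (72 − a)^2.
The derivative 2a − 2(72 − a) = 4a − 144 vanishes at a = 36; second derivative 4 > 0, a minimum.
The minimum is 2·(36)^2 = 2592.

2592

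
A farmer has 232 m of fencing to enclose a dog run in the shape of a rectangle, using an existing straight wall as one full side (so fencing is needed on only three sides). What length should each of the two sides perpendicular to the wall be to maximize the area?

Let the sides perpendicular to the wall have length x and the parallel side y, so 2x + y = 232 and the area is A = xy = x(232 − 2x).
A'(x) = 232 − 4x = 0 gives x = 58, and A''(x) = −4 < 0 confirms a maximum.
Then y = 232 − 2·58 = 116 and A = 6728.

58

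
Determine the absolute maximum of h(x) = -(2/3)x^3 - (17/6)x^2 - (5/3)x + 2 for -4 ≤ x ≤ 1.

Differentiating, h'(x) = -2x^2 - (17/3)x - 5/3; which vanishes at x = -5/2 and x = -1/3.
Evaluating at the critical points and endpoints: h(-4) = 6, h(-5/2) = -9/8, h(-1/3) = 367/162, h(1) = -19/6.
Hence the absolute maximum is 6 at x = -4.

6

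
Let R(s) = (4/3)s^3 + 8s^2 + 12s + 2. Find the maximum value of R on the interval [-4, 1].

Differentiating, R'(s) = 4s^2 + 16s + 12; which vanishes at s = -3 and s = -1.
Candidates: R(-4) = -10/3, R(-3) = 2, R(-1) = -10/3, R(1) = 70/3.
Hence the absolute maximum is 70/3 at s = 1.

70/3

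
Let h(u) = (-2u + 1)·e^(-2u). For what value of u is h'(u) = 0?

h'(u) = (-2)·e^(-2u) + (-2u + 1)·(-2)·e^(-2u) = (4u - 4)·e^(-2u). Since e^(-2u) > 0, the only critical point is u = 1.
h''(1) has the same sign as 4 > 0, so this is a local minimum.
h(1) = (-1)·e^(-2) ≈ -0.1353.

1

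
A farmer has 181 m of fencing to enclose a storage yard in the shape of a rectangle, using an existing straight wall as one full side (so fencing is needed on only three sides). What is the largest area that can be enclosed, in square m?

32761/8

Let the sides perpendicular to the wall have length x and the parallel side y, so 2x + y = 181 and the area is A = xy = x(181 − 2x).
A'(x) = 181 − 4x = 0 gives x = 181/4, and A''(x) = −4 < 0 confirms a maximum.
Then y = 181 − 2·181/4 = 181/2 and A = 32761/8.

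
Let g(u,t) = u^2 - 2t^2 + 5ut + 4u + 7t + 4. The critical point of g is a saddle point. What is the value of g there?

∂g/∂u = 2u + 5t + 4 = 0 and ∂g/∂t = 5u - 4t + 7 = 0, so (u, t) = (-17/11, -2/11).
The Hessian has g_{uu} = 2, g_{tt} = -4, g_{ut} = 5, giving D = -33 < 0, so the point is a saddle point.
g(-17/11, -2/11) = 3/11.

3/11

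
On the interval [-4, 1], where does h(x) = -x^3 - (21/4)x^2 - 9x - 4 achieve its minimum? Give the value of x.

1

Differentiating, h'(x) = -3x^2 - (21/2)x - 9; which vanishes at x = -2 and x = -3/2.
Evaluating at the critical points and endpoints: h(-4) = 12,  h(-2) = 1,  h(-3/2) = 17/16,  h(1) = -77/4.
The minimum over the interval is -77/4, attained at x = 1.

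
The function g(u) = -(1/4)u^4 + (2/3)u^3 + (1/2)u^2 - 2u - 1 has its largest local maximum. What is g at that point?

Critical points: g'(u) = -u^3 + 2u^2 + u - 2 vanishes at u = -1, 1, 2.
Second-derivative test with g''(u) = -3u^2 + 4u + 1: g''(-1) = -6 < 0 ⇒ local maximum; g''(1) = 2 > 0 ⇒ local minimum; g''(2) = -3 < 0 ⇒ local maximum.
The largest local maximum is g(-1) = 7/12.

7/12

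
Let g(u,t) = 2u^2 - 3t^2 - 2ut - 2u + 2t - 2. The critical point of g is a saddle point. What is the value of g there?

-17/7

∂g/∂u = 4u - 2t - 2 = 0 and ∂g/∂t = -2u - 6t + 2 = 0, so (u, t) = (4/7, 1/7).
The Hessian has g_{uu} = 4, g_{tt} = -6, g_{ut} = -2, giving D = -28 < 0, so the point is a saddle point.
g(4/7, 1/7) = -17/7.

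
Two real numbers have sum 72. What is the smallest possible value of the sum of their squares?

2592

With a + b = 72, a^2 + b^2 = a^2 + (72 − a)^2.
The derivative 2a − 2(72 − a) = 4a − 144 vanishes at a = 36; second derivative 4 > 0, a minimum.
The minimum is 2·(36)^2 = 2592.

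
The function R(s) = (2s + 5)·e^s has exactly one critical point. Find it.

-7/2

R'(s) = 2·e^s + (2s + 5)·1·e^s = (2s + 7)·e^s. Since e^s > 0, the only critical point is s = -7/2.
R''(-7/2) has the same sign as 2 > 0, so this is a local minimum.
R(-7/2) = (-2)·e^(-7/2) ≈ -0.0604.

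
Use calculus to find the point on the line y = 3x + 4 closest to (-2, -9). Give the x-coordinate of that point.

Minimize D(x)^2 = (x + 2)^2 + (3x + 13)^2.
d/dx[D^2] = 2(x + 2) + 2·3·(3x + 13) = 0 ⇒ x = -41/10.
Then y = -83/10 and the distance is √(49/10) ≈ 2.2136.

-41/10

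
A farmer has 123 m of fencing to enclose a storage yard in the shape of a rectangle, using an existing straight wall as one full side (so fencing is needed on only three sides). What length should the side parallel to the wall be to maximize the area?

Let the sides perpendicular to the wall have length x and the parallel side y, so 2x + y = 123 and the area is A = xy = x(123 − 2x).
A'(x) = 123 − 4x = 0 gives x = 123/4, and A''(x) = −4 < 0 confirms a maximum.
Then y = 123 − 2·123/4 = 123/2 and A = 15129/8.

123/2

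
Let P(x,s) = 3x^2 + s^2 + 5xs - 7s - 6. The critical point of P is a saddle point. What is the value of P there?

69/13

∂P/∂x = 6x + 5s = 0 and ∂P/∂s = 5x + 2s - 7 = 0, so (x, s) = (35/13, -42/13).
The Hessian has P_{xx} = 6, P_{ss} = 2, P_{xs} = 5, giving D = -13 < 0, so the point is a saddle point.
P(35/13, -42/13) = 69/13.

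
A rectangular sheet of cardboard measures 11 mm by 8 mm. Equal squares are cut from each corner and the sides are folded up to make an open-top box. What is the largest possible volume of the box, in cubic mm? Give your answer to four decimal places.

With cut size x, the volume is V(x) = x(11 − 2x)(8 − 2x) for 0 < x < 4.
V'(x) = 12x^2 − 76x + 88. Setting V'(x) = 0 gives x ≈ 1.5252 (the root in (0, 4)).
V''(x) = 24x − 76 is negative there, so this is the maximum; V ≈ 60.0126.

60.0126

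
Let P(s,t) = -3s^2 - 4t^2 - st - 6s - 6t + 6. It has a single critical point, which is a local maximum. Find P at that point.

498/47

∂P/∂s = -6s - t - 6 = 0 and ∂P/∂t = -s - 8t - 6 = 0, so (s, t) = (-42/47, -30/47).
The Hessian has P_{ss} = -6, P_{tt} = -8, P_{st} = -1, giving D = 47 > 0 with P_{ss} < 0, so the point is a local maximum.
P(-42/47, -30/47) = 498/47.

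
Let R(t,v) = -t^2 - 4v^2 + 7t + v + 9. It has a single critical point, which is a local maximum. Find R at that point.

341/16

∂R/∂t = -2t + 7 = 0 and ∂R/∂v = -8v + 1 = 0, so (t, v) = (7/2, 1/8).
The Hessian has R_{tt} = -2, R_{vv} = -8, R_{tv} = 0, giving D = 16 > 0 with R_{tt} < 0, so the point is a local maximum.
R(7/2, 1/8) = 341/16.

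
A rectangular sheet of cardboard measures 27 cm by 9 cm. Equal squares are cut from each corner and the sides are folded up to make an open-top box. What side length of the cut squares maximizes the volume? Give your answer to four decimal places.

With cut size x, the volume is V(x) = x(27 − 2x)(9 − 2x) for 0 < x < 4.5.
V'(x) = 12x^2 − 144x + 243. Setting V'(x) = 0 gives x ≈ 2.0314 (the root in (0, 4.5)).
V''(x) = 24x − 144 is negative there, so this is the maximum; V ≈ 230.0470.

2.0314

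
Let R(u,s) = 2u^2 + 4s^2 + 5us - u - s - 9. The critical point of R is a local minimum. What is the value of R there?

-64/7

∂R/∂u = 4u + 5s - 1 = 0 and ∂R/∂s = 5u + 8s - 1 = 0, so (u, s) = (3/7, -1/7).
The Hessian has R_{uu} = 4, R_{ss} = 8, R_{us} = 5, giving D = 7 > 0 with R_{uu} > 0, so the point is a local minimum.
R(3/7, -1/7) = -64/7.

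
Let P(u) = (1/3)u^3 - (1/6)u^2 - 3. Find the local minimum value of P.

Critical points: P'(u) = u^2 - (1/3)u vanishes at u = 0, 1/3.
Second-derivative test with P''(u) = 2u - 1/3: P''(0) = -1/3 < 0 ⇒ local maximum; P''(1/3) = 1/3 > 0 ⇒ local minimum.
The local minimum is P(1/3) = -487/162.

-487/162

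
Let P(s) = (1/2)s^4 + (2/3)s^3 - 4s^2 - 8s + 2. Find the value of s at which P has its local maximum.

Critical points: P'(s) = 2s^3 + 2s^2 - 8s - 8 vanishes at s = -2, -1, 2.
Since P''(s) = 6s^2 + 4s - 8, we get P''(-2) = 8 > 0 ⇒ local minimum; P''(-1) = -6 < 0 ⇒ local maximum; P''(2) = 24 > 0 ⇒ local minimum.
Thus P has its local maximum at s = -1, with value 35/6.

-1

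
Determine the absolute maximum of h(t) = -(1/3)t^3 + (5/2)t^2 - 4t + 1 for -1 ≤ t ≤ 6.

47/6

The derivative is -t^2 + 5t - 4, which vanishes at t = 1 and t = 4.
Candidates: h(-1) = 47/6, h(1) = -5/6, h(4) = 11/3, h(6) = -5.
Hence the absolute maximum is 47/6 at t = -1.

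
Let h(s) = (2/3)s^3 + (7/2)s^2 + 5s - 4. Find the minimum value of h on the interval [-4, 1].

Differentiating, h'(s) = 2s^2 + 7s + 5; which vanishes at s = -5/2 and s = -1.
Evaluating at the critical points and endpoints: h(-4) = -32/3,  h(-5/2) = -121/24,  h(-1) = -37/6,  h(1) = 31/6.
So the minimum is h(-4) = -32/3.

-32/3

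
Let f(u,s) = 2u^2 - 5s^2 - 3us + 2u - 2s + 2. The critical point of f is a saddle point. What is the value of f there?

74/49

∂f/∂u = 4u - 3s + 2 = 0 and ∂f/∂s = -3u - 10s - 2 = 0, so (u, s) = (-26/49, -2/49).
The Hessian has f_{uu} = 4, f_{ss} = -10, f_{us} = -3, giving D = -49 < 0, so the point is a saddle point.
f(-26/49, -2/49) = 74/49.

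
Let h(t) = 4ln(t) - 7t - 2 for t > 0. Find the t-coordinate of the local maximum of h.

h'(t) = 4/t − 7 = 0 gives t = 4/7.
h''(t) = -4/t², which is negative for t > 0, so this is a local maximum.
h(4/7) = 4·ln(4/7) - 4 - 2 ≈ -8.2385.

4/7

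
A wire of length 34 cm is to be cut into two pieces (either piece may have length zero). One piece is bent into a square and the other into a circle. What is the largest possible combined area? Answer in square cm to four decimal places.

Let x be the length used for the square. Square side x/4; circle radius (34−x)/(2π).
A(x) = (x/4)² + π·((34−x)/(2π))² = x²/16 + (34−x)²/(4π) for 0 ≤ x ≤ 34. A'(x) = x/8 − (34−x)/(2π) = 0 gives x = 4·34/(π+4) ≈ 19.0434.
A'' > 0, so the interior critical point is a minimum; the maximum is at an endpoint. A(0) = 91.9916 and A(34) = 72.2500, so the largest area is 91.9916.

91.9916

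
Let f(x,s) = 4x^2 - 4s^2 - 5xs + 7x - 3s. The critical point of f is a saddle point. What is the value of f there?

-265/89

∂f/∂x = 8x - 5s + 7 = 0 and ∂f/∂s = -5x - 8s - 3 = 0, so (x, s) = (-71/89, 11/89).
The Hessian has f_{xx} = 8, f_{ss} = -8, f_{xs} = -5, giving D = -89 < 0, so the point is a saddle point.
f(-71/89, 11/89) = -265/89.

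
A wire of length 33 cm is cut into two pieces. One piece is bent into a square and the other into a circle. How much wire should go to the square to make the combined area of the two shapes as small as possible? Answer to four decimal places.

Let x be the length used for the square. Square side x/4; circle radius (33−x)/(2π).
A(x) = (x/4)² + π·((33−x)/(2π))² = x²/16 + (33−x)²/(4π) for 0 ≤ x ≤ 33. A'(x) = x/8 − (33−x)/(2π) = 0 gives x = 4·33/(π+4) ≈ 18.4833.
A'' = 1/8 + 1/(2π) > 0, so this gives the minimum combined area; x ≈ 18.4833 cm to the square.

18.4833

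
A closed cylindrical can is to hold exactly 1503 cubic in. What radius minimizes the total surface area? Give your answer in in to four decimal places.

With radius r and height h, πr²h = 1503 so h = 1503/(πr²), and S(r) = 2πr² + 2πrh = 2πr² + 2·1503/r.
S'(r) = 4πr − 2·1503/r² = 0 ⇒ r³ = 1503/(2π), so r ≈ 6.2076 and h = 2r ≈ 12.4153.
S''(r) = 4π + 4·1503/r³ > 0, so this is the minimum; S ≈ 726.3633.

6.2076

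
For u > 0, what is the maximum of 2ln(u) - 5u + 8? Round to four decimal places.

4.1674

R'(u) = 2/u − 5 = 0 gives u = 2/5.
R''(u) = -2/u², which is negative for u > 0, so this is a local maximum.
R(2/5) = 2·ln(2/5) - 2 + 8 ≈ 4.1674.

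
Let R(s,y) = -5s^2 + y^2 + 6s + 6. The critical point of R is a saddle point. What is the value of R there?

∂R/∂s = -10s + 6 = 0 and ∂R/∂y = 2y = 0, so (s, y) = (3/5, 0).
The Hessian has R_{ss} = -10, R_{yy} = 2, R_{sy} = 0, giving D = -20 < 0, so the point is a saddle point.
R(3/5, 0) = 39/5.

39/5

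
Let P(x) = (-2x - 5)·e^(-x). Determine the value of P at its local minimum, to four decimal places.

-8.9634

By the product rule, P'(x) = (2x + 3)·e^(-x). Since e^(-x) > 0, the only critical point is x = -3/2.
P''(-3/2) has the same sign as 2 > 0, so this is a local minimum.
P(-3/2) = (-2)·e^(3/2) ≈ -8.9634.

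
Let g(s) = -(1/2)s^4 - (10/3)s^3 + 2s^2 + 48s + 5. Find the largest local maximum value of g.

223/3

Critical points: g'(s) = -2s^3 - 10s^2 + 4s + 48 vanishes at s = -4, -3, 2.
Second-derivative test with g''(s) = -6s^2 - 20s + 4: g''(-4) = -12 < 0 ⇒ local maximum; g''(-3) = 10 > 0 ⇒ local minimum; g''(2) = -60 < 0 ⇒ local maximum.
The largest local maximum is g(2) = 223/3.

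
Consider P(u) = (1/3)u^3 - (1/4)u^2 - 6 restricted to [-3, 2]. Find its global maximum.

P'(u) = u^2 - (1/2)u, which vanishes at u = 0 and u = 1/2.
Evaluating at the critical points and endpoints: P(-3) = -69/4,  P(0) = -6,  P(1/2) = -289/48,  P(2) = -13/3.
So the maximum is P(2) = -13/3.

-13/3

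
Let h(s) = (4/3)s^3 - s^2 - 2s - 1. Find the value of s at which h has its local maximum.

-1/2

h'(s) = 4s^2 - 2s - 2 = 0 at s = -1/2, 1.
Since h''(s) = 8s - 2, we get h''(-1/2) = -6 < 0 ⇒ local maximum; h''(1) = 6 > 0 ⇒ local minimum.
Thus h has its local maximum at s = -1/2, with value -5/12.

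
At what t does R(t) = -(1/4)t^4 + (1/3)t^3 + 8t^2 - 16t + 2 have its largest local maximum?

R'(t) = -t^3 + t^2 + 16t - 16. Setting R'(t) = 0 gives t ∈ {-4, 1, 4}.
Second-derivative test with R''(t) = -3t^2 + 2t + 16: R''(-4) = -40 < 0 ⇒ local maximum; R''(1) = 15 > 0 ⇒ local minimum; R''(4) = -24 < 0 ⇒ local maximum.
The largest local maximum is R(-4) = 326/3.

-4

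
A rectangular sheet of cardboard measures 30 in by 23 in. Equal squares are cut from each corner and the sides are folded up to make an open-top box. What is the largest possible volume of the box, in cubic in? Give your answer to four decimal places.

With cut size x, the volume is V(x) = x(30 − 2x)(23 − 2x) for 0 < x < 11.5.
V'(x) = 12x^2 − 212x + 690. Setting V'(x) = 0 gives x ≈ 4.3026 (the root in (0, 11.5)).
V''(x) = 24x − 212 is negative there, so this is the maximum; V ≈ 1325.0884.

1325.0884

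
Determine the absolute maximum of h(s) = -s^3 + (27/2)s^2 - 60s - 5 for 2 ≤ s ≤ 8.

Differentiating, h'(s) = -3s^2 + 27s - 60; which vanishes at s = 4 and s = 5.
Compare values at every candidate in [2, 8]: h(2) = -79; h(4) = -93; h(5) = -185/2; h(8) = -133.
So the maximum is h(2) = -79.

-79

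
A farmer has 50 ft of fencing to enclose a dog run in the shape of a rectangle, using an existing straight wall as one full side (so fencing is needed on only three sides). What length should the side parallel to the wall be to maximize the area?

25

Let the sides perpendicular to the wall have length x and the parallel side y, so 2x + y = 50 and the area is A = xy = x(50 − 2x).
A'(x) = 50 − 4x = 0 gives x = 25/2, and A''(x) = −4 < 0 confirms a maximum.
Then y = 50 − 2·25/2 = 25 and A = 625/2.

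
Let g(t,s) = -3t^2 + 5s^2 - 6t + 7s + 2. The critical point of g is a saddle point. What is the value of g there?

∂g/∂t = -6t - 6 = 0 and ∂g/∂s = 10s + 7 = 0, so (t, s) = (-1, -7/10).
The Hessian has g_{tt} = -6, g_{ss} = 10, g_{ts} = 0, giving D = -60 < 0, so the point is a saddle point.
g(-1, -7/10) = 51/20.

51/20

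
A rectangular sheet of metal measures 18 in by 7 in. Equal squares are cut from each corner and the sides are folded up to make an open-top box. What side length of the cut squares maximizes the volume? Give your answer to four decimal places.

With cut size x, the volume is V(x) = x(18 − 2x)(7 − 2x) for 0 < x < 3.5.
V'(x) = 12x^2 − 100x + 126. Setting V'(x) = 0 gives x ≈ 1.5473 (the root in (0, 3.5)).
V''(x) = 24x − 100 is negative there, so this is the maximum; V ≈ 90.0707.

1.5473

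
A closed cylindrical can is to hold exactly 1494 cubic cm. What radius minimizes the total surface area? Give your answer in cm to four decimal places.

6.1952

With radius r and height h, πr²h = 1494 so h = 1494/(πr²), and S(r) = 2πr² + 2πrh = 2πr² + 2·1494/r.
S'(r) = 4πr − 2·1494/r² = 0 ⇒ r³ = 1494/(2π), so r ≈ 6.1952 and h = 2r ≈ 12.3904.
S''(r) = 4π + 4·1494/r³ > 0, so this is the minimum; S ≈ 723.4607.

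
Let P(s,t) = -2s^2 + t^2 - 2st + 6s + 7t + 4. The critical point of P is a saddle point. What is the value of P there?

35/6

∂P/∂s = -4s - 2t + 6 = 0 and ∂P/∂t = -2s + 2t + 7 = 0, so (s, t) = (13/6, -4/3).
The Hessian has P_{ss} = -4, P_{tt} = 2, P_{st} = -2, giving D = -12 < 0, so the point is a saddle point.
P(13/6, -4/3) = 35/6.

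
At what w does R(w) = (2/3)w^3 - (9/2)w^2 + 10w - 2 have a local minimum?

5/2

Critical points: R'(w) = 2w^2 - 9w + 10 vanishes at w = 2, 5/2.
Second-derivative test with R''(w) = 4w - 9: R''(2) = -1 < 0 ⇒ local maximum; R''(5/2) = 1 > 0 ⇒ local minimum.
So the local minimum value is R(5/2) = 127/24.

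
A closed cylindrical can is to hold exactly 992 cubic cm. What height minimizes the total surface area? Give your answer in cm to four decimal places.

10.8095

With radius r and height h, πr²h = 992 so h = 992/(πr²), and S(r) = 2πr² + 2πrh = 2πr² + 2·992/r.
S'(r) = 4πr − 2·992/r² = 0 ⇒ r³ = 992/(2π), so r ≈ 5.4048 and h = 2r ≈ 10.8095.
S''(r) = 4π + 4·992/r³ > 0, so this is the minimum; S ≈ 550.6247.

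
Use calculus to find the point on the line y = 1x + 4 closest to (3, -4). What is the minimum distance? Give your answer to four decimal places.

7.7782

Minimize D(x)^2 = (x - 3)^2 + (x + 8)^2.
d/dx[D^2] = 2(x - 3) + 2·1·(x + 8) = 0 ⇒ x = -5/2.
Then y = 3/2 and the distance is √(121/2) ≈ 7.7782.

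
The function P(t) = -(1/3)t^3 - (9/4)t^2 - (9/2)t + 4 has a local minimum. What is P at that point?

25/4

P'(t) = -t^2 - (9/2)t - 9/2. Setting P'(t) = 0 gives t ∈ {-3, -3/2}.
P''(t) = -2t - 9/2. P''(-3) = 3/2 > 0 ⇒ local minimum; P''(-3/2) = -3/2 < 0 ⇒ local maximum.
Thus P has its local minimum at t = -3, with value 25/4.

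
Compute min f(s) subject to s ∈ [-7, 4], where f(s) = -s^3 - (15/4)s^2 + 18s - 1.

f'(s) = -3s^2 - (15/2)s + 18, which vanishes at s = -4 and s = 3/2.
Candidates: f(-7) = 129/4,  f(-4) = -69,  f(3/2) = 227/16,  f(4) = -53.
The minimum over the interval is -69, attained at s = -4.

-69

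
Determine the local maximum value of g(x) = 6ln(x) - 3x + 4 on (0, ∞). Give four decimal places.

2.1589

g'(x) = 6/x − 3 = 0 gives x = 2.
g''(x) = -6/x², which is negative for x > 0, so this is a local maximum.
g(2) = 6·ln(2) - 6 + 4 ≈ 2.1589.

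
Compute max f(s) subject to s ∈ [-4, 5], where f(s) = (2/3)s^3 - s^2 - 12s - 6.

The derivative is 2s^2 - 2s - 12, which vanishes at s = -2 and s = 3.
Evaluating at the critical points and endpoints: f(-4) = -50/3, f(-2) = 26/3, f(3) = -33, f(5) = -23/3.
So the maximum is f(-2) = 26/3.

26/3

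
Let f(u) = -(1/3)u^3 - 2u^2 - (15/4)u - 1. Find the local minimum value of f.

f'(u) = -u^2 - 4u - 15/4 = 0 at u = -5/2, -3/2.
Since f''(u) = -2u - 4, we get f''(-5/2) = 1 > 0 ⇒ local minimum; f''(-3/2) = -1 < 0 ⇒ local maximum.
So the local minimum value is f(-5/2) = 13/12.

13/12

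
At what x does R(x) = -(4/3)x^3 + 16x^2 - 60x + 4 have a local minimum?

Critical points: R'(x) = -4x^2 + 32x - 60 vanishes at x = 3, 5.
Since R''(x) = -8x + 32, we get R''(3) = 8 > 0 ⇒ local minimum; R''(5) = -8 < 0 ⇒ local maximum.
So the local minimum value is R(3) = -68.

3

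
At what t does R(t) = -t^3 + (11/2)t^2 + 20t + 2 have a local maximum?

R'(t) = -3t^2 + 11t + 20. Setting R'(t) = 0 gives t ∈ {-4/3, 5}.
Second-derivative test with R''(t) = -6t + 11: R''(-4/3) = 19 > 0 ⇒ local minimum; R''(5) = -19 < 0 ⇒ local maximum.
Thus R has its local maximum at t = 5, with value 229/2.

5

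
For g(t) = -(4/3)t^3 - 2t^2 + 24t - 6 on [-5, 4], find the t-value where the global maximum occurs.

2

The derivative is -4t^2 - 4t + 24, which vanishes at t = -3 and t = 2.
Candidates: g(-5) = -28/3,  g(-3) = -60,  g(2) = 70/3,  g(4) = -82/3.
The maximum over the interval is 70/3, attained at t = 2.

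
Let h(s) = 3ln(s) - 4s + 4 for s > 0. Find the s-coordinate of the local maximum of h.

h'(s) = 3/s − 4 = 0 gives s = 3/4.
h''(s) = -3/s², which is negative for s > 0, so this is a local maximum.
h(3/4) = 3·ln(3/4) - 3 + 4 ≈ 0.1370.

3/4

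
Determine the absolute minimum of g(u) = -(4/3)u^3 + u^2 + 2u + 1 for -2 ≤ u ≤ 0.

Differentiating, g'(u) = -4u^2 + 2u + 2; whose only zero in [-2, 0] is u = -1/2.
Compare values at every candidate in [-2, 0]: g(-2) = 35/3,  g(-1/2) = 5/12,  g(0) = 1.
The minimum over the interval is 5/12, attained at u = -1/2.

5/12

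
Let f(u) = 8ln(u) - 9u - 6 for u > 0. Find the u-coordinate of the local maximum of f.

8/9

f'(u) = 8/u − 9 = 0 gives u = 8/9.
f''(u) = -8/u², which is negative for u > 0, so this is a local maximum.
f(8/9) = 8·ln(8/9) - 8 - 6 ≈ -14.9423.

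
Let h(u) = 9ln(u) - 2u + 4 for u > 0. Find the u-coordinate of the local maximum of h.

9/2

h'(u) = 9/u − 2 = 0 gives u = 9/2.
h''(u) = -9/u², which is negative for u > 0, so this is a local maximum.
h(9/2) = 9·ln(9/2) - 9 + 4 ≈ 8.5367.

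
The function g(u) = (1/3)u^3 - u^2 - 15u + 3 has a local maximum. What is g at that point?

30

Critical points: g'(u) = u^2 - 2u - 15 vanishes at u = -3, 5.
Second-derivative test with g''(u) = 2u - 2: g''(-3) = -8 < 0 ⇒ local maximum; g''(5) = 8 > 0 ⇒ local minimum.
The local maximum is g(-3) = 30.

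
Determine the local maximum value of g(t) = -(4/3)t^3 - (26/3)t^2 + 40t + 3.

3193/81

Critical points: g'(t) = -4t^2 - (52/3)t + 40 vanishes at t = -6, 5/3.
Second-derivative test with g''(t) = -8t - 52/3: g''(-6) = 92/3 > 0 ⇒ local minimum; g''(5/3) = -92/3 < 0 ⇒ local maximum.
Thus g has its local maximum at t = 5/3, with value 3193/81.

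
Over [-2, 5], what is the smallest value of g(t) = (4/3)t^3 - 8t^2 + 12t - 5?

Differentiating, g'(t) = 4t^2 - 16t + 12; which vanishes at t = 1 and t = 3.
Candidates: g(-2) = -215/3,  g(1) = 1/3,  g(3) = -5,  g(5) = 65/3.
So the minimum is g(-2) = -215/3.

-215/3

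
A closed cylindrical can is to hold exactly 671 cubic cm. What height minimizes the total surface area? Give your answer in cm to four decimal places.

9.4888

With radius r and height h, πr²h = 671 so h = 671/(πr²), and S(r) = 2πr² + 2πrh = 2πr² + 2·671/r.
S'(r) = 4πr − 2·671/r² = 0 ⇒ r³ = 671/(2π), so r ≈ 4.7444 and h = 2r ≈ 9.4888.
S''(r) = 4π + 4·671/r³ > 0, so this is the minimum; S ≈ 424.2901.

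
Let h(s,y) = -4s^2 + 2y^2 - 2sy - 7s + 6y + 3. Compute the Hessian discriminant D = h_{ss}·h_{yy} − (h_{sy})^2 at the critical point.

∂h/∂s = -8s - 2y - 7 = 0 and ∂h/∂y = -2s + 4y + 6 = 0, so (s, y) = (-4/9, -31/18).
The Hessian has h_{ss} = -8, h_{yy} = 4, h_{sy} = -2, giving D = -36 < 0, so the point is a saddle point.
D = (-8)·(4) − (-2)^2 = -36.

-36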